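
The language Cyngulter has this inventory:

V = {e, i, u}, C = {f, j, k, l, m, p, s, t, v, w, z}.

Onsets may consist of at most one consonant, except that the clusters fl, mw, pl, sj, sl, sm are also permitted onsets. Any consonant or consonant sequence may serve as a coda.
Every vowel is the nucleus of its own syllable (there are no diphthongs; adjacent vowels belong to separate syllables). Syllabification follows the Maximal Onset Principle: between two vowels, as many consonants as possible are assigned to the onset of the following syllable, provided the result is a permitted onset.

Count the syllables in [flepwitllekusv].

4

Vowels present: e, i, e, u; each is a nucleus, giving 4 syllables.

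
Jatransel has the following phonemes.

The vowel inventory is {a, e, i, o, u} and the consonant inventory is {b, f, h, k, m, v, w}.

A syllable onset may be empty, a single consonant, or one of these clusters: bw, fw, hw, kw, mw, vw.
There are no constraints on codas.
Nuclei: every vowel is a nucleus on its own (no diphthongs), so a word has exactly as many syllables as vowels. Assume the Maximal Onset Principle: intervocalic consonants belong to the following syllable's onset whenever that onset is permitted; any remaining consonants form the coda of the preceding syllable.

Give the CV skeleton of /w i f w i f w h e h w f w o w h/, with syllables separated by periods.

CV.CCVCC.CVCC.CCVCC

Nuclei (vowels): i, i, e, o → 4 syllables.
/i…i/ gap (V1→V2): /fw/ — entire cluster is a permitted onset → onset /fw/, coda ∅.
/i…e/ gap (V2→V3): /fwh/ splits as /fw/ + /h/ (/h/ is the longest suffix that is a licit onset).
/e…o/ gap (V3→V4): /hwfw/; trying suffixes from longest down, /fw/ is the first permitted one, so coda /hw/ | onset /fw/.
Putting it together: wi.fwifw.hehw.fwowh.
Mapping each syllable to C/V: /wi/ → CV, /fwifw/ → CCVCC, /hehw/ → CVCC, /fwowh/ → CCVCC.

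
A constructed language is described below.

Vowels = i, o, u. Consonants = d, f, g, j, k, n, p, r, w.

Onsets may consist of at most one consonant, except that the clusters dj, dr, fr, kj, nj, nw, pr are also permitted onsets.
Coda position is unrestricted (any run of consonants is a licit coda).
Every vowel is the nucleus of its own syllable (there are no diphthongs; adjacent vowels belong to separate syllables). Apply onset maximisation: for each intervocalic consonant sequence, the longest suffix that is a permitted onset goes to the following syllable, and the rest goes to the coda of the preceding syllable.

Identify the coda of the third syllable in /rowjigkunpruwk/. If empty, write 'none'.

n

Vowels present: o, i, u, u; each is a nucleus, giving 4 syllables.
Between /o/ (V1) and /i/ (V2): /wj/; trying suffixes from longest down, /j/ is the first permitted one, so coda /w/ | onset /j/.
Between /i/ (V2) and /u/ (V3): /gk/ splits as /g/ + /k/ (/k/ is the longest suffix that is a licit onset).
Between /u/ (V3) and /u/ (V4): /npr/ — longest licit onset from the right is /pr/, leaving /n/ as coda.
Putting it together: row.jig.kun.pruwk.
Syllable 3 is /kun/: onset /k/, nucleus /u/, coda /n/.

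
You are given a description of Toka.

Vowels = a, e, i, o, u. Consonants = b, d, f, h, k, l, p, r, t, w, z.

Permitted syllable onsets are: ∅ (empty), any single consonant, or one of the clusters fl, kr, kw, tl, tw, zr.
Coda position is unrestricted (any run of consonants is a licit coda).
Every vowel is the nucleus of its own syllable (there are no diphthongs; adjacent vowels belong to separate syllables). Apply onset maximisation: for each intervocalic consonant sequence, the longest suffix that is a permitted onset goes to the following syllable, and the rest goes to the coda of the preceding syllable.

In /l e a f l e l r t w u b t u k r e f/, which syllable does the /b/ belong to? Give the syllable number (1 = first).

4

Nuclei (vowels): e, a, e, u, u, e → 6 syllables.
/e…a/ gap (V1→V2): no consonants, so the boundary falls immediately after /e/.
/a…e/ gap (V2→V3): /fl/ — entire cluster is a permitted onset → onset /fl/, coda ∅.
/e…u/ gap (V3→V4): /lrtw/ — longest licit onset from the right is /tw/, leaving /lr/ as coda.
/u…u/ gap (V4→V5): cluster /bt/ — the longest permitted-onset suffix is /t/; onset = /t/, preceding coda = /b/.
/u…e/ gap (V5→V6): cluster /kr/ — /kr/ is itself a permitted onset, so the whole cluster goes right; preceding coda = ∅.
So the parse is le.a.flelr.twub.tu.kref.
The /b/ is in the coda of syllable 4 (/twub/).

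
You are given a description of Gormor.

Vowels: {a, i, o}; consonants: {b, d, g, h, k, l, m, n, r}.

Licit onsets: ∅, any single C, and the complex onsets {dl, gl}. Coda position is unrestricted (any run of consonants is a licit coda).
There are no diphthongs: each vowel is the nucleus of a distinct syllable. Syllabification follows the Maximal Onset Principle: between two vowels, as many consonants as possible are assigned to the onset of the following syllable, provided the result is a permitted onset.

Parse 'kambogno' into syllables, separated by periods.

The vowels are a, o, o — 3 nuclei, so 3 syllables.
/a…o/ gap (V1→V2): /mb/ splits as /m/ + /b/ (/b/ is the longest suffix that is a licit onset).
/o…o/ gap (V2→V3): cluster /gn/ — the longest permitted-onset suffix is /n/; onset = /n/, preceding coda = /g/.

kam.bog.no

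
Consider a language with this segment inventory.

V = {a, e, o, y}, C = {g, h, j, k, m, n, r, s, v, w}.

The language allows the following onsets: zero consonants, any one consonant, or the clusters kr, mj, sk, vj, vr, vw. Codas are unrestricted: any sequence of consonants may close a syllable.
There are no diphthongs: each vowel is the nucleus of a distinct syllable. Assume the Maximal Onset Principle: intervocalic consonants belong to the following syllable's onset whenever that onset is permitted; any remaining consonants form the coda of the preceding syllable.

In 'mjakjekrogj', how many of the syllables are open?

The vowels are a, e, o — 3 nuclei, so 3 syllables.
σ1/σ2 boundary: cluster /kj/ — the longest permitted-onset suffix is /j/; onset = /j/, preceding coda = /k/.
σ2/σ3 boundary: /kr/ — entire cluster is a permitted onset → onset /kr/, coda ∅.
Putting it together: mjak.je.krogj.
Classifying each syllable: /mjak/ (closed), /je/ (open), /krogj/ (closed).
Open syllables: 1.

1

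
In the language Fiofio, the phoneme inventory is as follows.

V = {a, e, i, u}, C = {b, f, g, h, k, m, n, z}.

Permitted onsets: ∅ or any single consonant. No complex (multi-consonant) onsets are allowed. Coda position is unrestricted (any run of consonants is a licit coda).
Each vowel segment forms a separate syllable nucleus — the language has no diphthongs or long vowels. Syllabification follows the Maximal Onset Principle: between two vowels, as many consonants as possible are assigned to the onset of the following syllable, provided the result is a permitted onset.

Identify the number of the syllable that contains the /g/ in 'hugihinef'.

The vowels are u, i, i, e — 4 nuclei, so 4 syllables.
σ1/σ2 boundary: /g/ is a single consonant, so it becomes the next onset.
σ2/σ3 boundary: just /h/ — single C goes to the following onset.
σ3/σ4 boundary: /n/ is a single consonant, so it becomes the next onset.
So the parse is hu.gi.hi.nef.
The /g/ is in the onset of syllable 2 (/gi/).

2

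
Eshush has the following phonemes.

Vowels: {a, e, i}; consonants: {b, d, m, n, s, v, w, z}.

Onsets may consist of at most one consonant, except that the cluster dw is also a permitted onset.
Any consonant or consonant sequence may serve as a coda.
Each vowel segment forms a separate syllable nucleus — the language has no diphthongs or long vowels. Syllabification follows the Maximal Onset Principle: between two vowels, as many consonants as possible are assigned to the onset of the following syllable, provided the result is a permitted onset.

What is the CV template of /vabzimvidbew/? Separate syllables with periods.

The vowels are a, i, i, e — 4 nuclei, so 4 syllables.
V1 /a/ – V2 /i/: /bz/ — longest licit onset from the right is /z/, leaving /b/ as coda.
V2 /i/ – V3 /i/: /mv/ — longest licit onset from the right is /v/, leaving /m/ as coda.
V3 /i/ – V4 /e/: /db/; trying suffixes from longest down, /b/ is the first permitted one, so coda /d/ | onset /b/.
So the parse is vab.zim.vid.bew.
Mapping each syllable to C/V: /vab/ → CVC, /zim/ → CVC, /vid/ → CVC, /bew/ → CVC.

CVC.CVC.CVC.CVC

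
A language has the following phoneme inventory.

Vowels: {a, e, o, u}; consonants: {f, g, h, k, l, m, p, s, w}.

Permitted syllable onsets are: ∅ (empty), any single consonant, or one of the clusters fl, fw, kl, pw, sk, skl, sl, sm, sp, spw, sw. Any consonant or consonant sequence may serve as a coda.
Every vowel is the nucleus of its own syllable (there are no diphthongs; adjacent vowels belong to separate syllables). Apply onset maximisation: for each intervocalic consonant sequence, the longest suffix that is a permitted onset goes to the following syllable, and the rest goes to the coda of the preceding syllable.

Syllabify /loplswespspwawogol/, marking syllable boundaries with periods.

Vowels present: o, e, a, o, o; each is a nucleus, giving 5 syllables.
Between /o/ (V1) and /e/ (V2): /plsw/; trying suffixes from longest down, /sw/ is the first permitted one, so coda /pl/ | onset /sw/.
Between /e/ (V2) and /a/ (V3): /spspw/ — longest licit onset from the right is /spw/, leaving /sp/ as coda.
Between /a/ (V3) and /o/ (V4): /w/ → onset of the next syllable (single consonants are always licit onsets).
Between /o/ (V4) and /o/ (V5): /g/ is a single consonant, so it becomes the next onset.

lopl.swesp.spwa.wo.gol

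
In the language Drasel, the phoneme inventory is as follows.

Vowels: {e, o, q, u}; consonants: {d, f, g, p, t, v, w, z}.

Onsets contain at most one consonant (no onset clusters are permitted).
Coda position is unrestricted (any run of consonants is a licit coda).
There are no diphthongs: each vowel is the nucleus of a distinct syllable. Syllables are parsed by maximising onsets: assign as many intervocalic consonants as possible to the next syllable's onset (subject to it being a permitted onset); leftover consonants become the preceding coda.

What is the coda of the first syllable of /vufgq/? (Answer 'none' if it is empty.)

Nuclei (vowels): u, q → 2 syllables.
σ1/σ2 boundary: /fg/; trying suffixes from longest down, /g/ is the first permitted one, so coda /f/ | onset /g/.
Syllabification: vuf.gq.
Syllable 1 is /vuf/: onset /v/, nucleus /u/, coda /f/.

f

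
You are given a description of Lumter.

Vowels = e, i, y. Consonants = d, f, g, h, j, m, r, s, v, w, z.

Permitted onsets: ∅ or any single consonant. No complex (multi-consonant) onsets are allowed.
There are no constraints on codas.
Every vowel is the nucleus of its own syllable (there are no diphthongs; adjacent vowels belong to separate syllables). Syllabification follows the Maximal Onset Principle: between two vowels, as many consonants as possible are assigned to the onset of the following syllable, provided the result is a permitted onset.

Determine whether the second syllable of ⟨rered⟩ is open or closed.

closed

The vowels are e, e — 2 nuclei, so 2 syllables.
σ1/σ2 boundary: just /r/ — single C goes to the following onset.
So the parse is re.red.
Syllable 2 is /red/ with coda /d/, so it is closed.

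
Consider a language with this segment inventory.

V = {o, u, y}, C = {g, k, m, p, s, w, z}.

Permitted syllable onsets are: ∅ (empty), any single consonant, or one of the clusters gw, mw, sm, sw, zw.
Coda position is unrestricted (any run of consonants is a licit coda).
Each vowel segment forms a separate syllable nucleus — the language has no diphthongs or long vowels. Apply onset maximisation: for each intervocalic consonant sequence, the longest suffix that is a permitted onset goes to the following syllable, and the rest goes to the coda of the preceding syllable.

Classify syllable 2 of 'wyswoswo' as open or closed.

The vowels are y, o, o — 3 nuclei, so 3 syllables.
/y…o/ gap (V1→V2): /sw/ is a licit onset in full, so it all attaches to the next syllable.
/o…o/ gap (V2→V3): cluster /sw/ — /sw/ is itself a permitted onset, so the whole cluster goes right; preceding coda = ∅.
Syllabification: wy.swo.swo.
Syllable 2 is /swo/; it ends in its nucleus with no coda, so it is open.

open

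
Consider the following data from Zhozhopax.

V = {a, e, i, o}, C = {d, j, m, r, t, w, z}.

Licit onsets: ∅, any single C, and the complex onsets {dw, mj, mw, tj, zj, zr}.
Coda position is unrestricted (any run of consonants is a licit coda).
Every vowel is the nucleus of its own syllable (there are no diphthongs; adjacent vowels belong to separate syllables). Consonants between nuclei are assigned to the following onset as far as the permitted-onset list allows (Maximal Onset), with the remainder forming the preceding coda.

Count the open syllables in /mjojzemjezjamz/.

2

The vowels are o, e, e, a — 4 nuclei, so 4 syllables.
/o…e/ gap (V1→V2): cluster /jz/ — the longest permitted-onset suffix is /z/; onset = /z/, preceding coda = /j/.
/e…e/ gap (V2→V3): /mj/ — entire cluster is a permitted onset → onset /mj/, coda ∅.
/e…a/ gap (V3→V4): cluster /zj/ — /zj/ is itself a permitted onset, so the whole cluster goes right; preceding coda = ∅.
Syllabification: mjoj.ze.mje.zjamz.
Classifying each syllable: /mjoj/ (closed), /ze/ (open), /mje/ (open), /zjamz/ (closed).
Open syllables: 2.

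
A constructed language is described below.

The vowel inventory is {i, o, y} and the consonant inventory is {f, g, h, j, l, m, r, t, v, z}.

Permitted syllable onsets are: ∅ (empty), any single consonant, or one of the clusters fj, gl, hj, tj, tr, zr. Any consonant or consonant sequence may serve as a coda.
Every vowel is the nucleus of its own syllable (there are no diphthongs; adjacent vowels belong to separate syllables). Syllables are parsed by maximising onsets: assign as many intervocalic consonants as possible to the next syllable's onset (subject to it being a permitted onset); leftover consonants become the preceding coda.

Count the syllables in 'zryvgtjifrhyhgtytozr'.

Nuclei (vowels): y, i, y, y, o → 5 syllables.

5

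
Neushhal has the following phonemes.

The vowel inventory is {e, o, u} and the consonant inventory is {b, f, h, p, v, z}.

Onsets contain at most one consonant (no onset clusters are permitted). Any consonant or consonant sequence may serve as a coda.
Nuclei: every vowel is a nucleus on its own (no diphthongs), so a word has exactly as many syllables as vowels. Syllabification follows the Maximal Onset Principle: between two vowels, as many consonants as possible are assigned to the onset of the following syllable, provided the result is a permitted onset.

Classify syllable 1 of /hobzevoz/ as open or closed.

Nuclei (vowels): o, e, o → 3 syllables.
σ1/σ2 boundary: /bz/ — longest licit onset from the right is /z/, leaving /b/ as coda.
σ2/σ3 boundary: just /v/ — single C goes to the following onset.
Putting it together: hob.ze.voz.
Syllable 1 is /hob/ with coda /b/, so it is closed.

closed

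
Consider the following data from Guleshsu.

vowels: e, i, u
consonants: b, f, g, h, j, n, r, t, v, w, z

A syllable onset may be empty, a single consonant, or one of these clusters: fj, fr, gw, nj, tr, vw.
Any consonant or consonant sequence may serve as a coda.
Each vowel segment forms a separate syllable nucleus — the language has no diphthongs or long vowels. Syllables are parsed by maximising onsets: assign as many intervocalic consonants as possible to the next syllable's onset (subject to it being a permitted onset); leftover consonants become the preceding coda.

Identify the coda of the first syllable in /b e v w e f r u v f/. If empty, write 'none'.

none

Nuclei (vowels): e, e, u → 3 syllables.
/e…e/ gap (V1→V2): cluster /vw/ — /vw/ is itself a permitted onset, so the whole cluster goes right; preceding coda = ∅.
/e…u/ gap (V2→V3): /fr/ — entire cluster is a permitted onset → onset /fr/, coda ∅.
Putting it together: be.vwe.fruvf.
Syllable 1 is /be/: onset /b/, nucleus /e/, coda ∅.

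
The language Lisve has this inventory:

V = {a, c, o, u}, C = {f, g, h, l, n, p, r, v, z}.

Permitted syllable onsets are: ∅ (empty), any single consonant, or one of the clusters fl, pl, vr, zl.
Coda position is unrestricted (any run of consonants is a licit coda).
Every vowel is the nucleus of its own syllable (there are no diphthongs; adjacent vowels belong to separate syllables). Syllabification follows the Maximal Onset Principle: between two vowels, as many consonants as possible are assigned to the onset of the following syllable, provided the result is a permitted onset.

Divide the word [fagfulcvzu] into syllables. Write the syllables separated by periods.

Nuclei (vowels): a, u, c, u → 4 syllables.
/a…u/ gap (V1→V2): /gf/ — longest licit onset from the right is /f/, leaving /g/ as coda.
/u…c/ gap (V2→V3): /l/ → onset of the next syllable (single consonants are always licit onsets).
/c…u/ gap (V3→V4): /vz/ — longest licit onset from the right is /z/, leaving /v/ as coda.

fag.fu.lcv.zu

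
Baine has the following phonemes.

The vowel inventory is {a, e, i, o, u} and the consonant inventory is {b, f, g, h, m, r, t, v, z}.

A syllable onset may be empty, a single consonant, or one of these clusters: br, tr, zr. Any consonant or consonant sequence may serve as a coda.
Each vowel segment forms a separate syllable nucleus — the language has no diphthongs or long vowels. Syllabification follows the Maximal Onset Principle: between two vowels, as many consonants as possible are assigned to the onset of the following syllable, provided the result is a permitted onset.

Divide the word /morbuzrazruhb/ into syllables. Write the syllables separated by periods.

Nuclei (vowels): o, u, a, u → 4 syllables.
V1 /o/ – V2 /u/: /rb/ splits as /r/ + /b/ (/b/ is the longest suffix that is a licit onset).
V2 /u/ – V3 /a/: cluster /zr/ — /zr/ is itself a permitted onset, so the whole cluster goes right; preceding coda = ∅.
V3 /a/ – V4 /u/: /zr/ is a licit onset in full, so it all attaches to the next syllable.

mor.bu.zra.zruhb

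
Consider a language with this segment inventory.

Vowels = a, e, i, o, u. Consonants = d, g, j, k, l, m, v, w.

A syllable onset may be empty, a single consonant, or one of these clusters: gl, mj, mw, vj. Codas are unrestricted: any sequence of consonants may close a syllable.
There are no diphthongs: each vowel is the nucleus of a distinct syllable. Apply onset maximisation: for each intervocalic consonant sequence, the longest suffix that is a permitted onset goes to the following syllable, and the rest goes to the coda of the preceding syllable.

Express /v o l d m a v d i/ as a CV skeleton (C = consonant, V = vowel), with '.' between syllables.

Vowels present: o, a, i; each is a nucleus, giving 3 syllables.
/o…a/ gap (V1→V2): /ldm/; trying suffixes from longest down, /m/ is the first permitted one, so coda /ld/ | onset /m/.
/a…i/ gap (V2→V3): /vd/ splits as /v/ + /d/ (/d/ is the longest suffix that is a licit onset).
Putting it together: vold.mav.di.
Mapping each syllable to C/V: /vold/ → CVCC, /mav/ → CVC, /di/ → CV.

CVCC.CVC.CV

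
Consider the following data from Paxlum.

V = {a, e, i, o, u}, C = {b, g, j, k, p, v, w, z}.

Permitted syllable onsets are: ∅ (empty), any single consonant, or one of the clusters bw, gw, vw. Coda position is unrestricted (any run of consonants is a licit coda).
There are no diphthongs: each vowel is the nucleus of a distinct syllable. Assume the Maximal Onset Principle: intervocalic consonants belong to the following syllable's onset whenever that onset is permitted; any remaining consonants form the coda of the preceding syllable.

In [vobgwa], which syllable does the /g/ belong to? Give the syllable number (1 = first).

2

Vowels present: o, a; each is a nucleus, giving 2 syllables.
σ1/σ2 boundary: cluster /bgw/ — the longest permitted-onset suffix is /gw/; onset = /gw/, preceding coda = /b/.
Syllabification: vob.gwa.
The /g/ is in the onset of syllable 2 (/gwa/).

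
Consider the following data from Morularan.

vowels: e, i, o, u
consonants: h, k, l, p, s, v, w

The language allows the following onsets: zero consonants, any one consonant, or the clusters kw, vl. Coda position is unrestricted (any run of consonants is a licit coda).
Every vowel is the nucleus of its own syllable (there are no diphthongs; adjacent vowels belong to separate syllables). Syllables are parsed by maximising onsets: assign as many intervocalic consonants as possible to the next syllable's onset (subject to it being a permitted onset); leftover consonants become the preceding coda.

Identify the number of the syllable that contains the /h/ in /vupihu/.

Vowels present: u, i, u; each is a nucleus, giving 3 syllables.
σ1/σ2 boundary: /p/ → onset of the next syllable (single consonants are always licit onsets).
σ2/σ3 boundary: just /h/ — single C goes to the following onset.
Putting it together: vu.pi.hu.
The /h/ is in the onset of syllable 3 (/hu/).

3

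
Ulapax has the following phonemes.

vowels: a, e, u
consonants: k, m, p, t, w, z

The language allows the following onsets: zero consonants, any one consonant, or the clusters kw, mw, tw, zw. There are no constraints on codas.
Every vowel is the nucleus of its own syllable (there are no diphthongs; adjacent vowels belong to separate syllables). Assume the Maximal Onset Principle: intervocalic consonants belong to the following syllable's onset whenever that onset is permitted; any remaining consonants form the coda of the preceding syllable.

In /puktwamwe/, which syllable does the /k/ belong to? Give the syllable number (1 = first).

1

Nuclei (vowels): u, a, e → 3 syllables.
σ1/σ2 boundary: /ktw/; trying suffixes from longest down, /tw/ is the first permitted one, so coda /k/ | onset /tw/.
σ2/σ3 boundary: /mw/ — entire cluster is a permitted onset → onset /mw/, coda ∅.
Result: puk.twa.mwe.
The /k/ is in the coda of syllable 1 (/puk/).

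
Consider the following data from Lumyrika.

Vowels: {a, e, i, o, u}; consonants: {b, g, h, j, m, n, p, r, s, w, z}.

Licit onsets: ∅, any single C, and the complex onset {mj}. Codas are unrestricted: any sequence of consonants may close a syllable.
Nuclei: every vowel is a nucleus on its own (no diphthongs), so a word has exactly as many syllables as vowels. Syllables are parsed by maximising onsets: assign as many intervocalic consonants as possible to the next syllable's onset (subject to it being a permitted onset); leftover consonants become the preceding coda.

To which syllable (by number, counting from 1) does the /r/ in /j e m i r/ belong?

The vowels are e, i — 2 nuclei, so 2 syllables.
Between /e/ (V1) and /i/ (V2): just /m/ — single C goes to the following onset.
Result: je.mir.
The /r/ is in the coda of syllable 2 (/mir/).

2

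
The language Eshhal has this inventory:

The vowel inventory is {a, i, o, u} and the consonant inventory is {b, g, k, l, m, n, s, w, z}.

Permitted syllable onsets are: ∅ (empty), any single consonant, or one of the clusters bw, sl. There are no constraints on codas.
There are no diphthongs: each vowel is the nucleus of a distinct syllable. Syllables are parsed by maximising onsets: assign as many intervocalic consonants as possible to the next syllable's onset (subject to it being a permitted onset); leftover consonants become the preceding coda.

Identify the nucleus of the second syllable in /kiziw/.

i

The vowels are i, i — 2 nuclei, so 2 syllables.
The second nucleus (vowel 2 from the left) is /i/.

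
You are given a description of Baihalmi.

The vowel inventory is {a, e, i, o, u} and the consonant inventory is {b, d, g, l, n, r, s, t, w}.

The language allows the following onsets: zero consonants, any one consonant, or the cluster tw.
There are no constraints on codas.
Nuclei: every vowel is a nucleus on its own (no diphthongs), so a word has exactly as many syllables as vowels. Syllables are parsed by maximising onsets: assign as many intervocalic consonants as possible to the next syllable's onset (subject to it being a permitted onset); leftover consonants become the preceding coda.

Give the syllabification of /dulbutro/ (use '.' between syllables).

dul.but.ro

The vowels are u, u, o — 3 nuclei, so 3 syllables.
V1 /u/ – V2 /u/: /lb/ — longest licit onset from the right is /b/, leaving /l/ as coda.
V2 /u/ – V3 /o/: /tr/ — longest licit onset from the right is /r/, leaving /t/ as coda.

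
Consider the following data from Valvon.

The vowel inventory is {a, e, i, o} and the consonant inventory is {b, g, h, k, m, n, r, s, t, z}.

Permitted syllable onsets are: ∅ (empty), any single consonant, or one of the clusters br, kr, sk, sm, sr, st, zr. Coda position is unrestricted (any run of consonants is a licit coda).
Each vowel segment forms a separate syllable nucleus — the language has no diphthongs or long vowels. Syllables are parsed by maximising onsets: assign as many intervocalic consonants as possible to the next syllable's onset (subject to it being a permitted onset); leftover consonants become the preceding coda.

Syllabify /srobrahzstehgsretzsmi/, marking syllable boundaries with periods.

The vowels are o, a, e, e, i — 5 nuclei, so 5 syllables.
σ1/σ2 boundary: /br/ is a licit onset in full, so it all attaches to the next syllable.
σ2/σ3 boundary: /hzst/ splits as /hz/ + /st/ (/st/ is the longest suffix that is a licit onset).
σ3/σ4 boundary: /hgsr/; trying suffixes from longest down, /sr/ is the first permitted one, so coda /hg/ | onset /sr/.
σ4/σ5 boundary: /tzsm/; trying suffixes from longest down, /sm/ is the first permitted one, so coda /tz/ | onset /sm/.

sro.brahz.stehg.sretz.smi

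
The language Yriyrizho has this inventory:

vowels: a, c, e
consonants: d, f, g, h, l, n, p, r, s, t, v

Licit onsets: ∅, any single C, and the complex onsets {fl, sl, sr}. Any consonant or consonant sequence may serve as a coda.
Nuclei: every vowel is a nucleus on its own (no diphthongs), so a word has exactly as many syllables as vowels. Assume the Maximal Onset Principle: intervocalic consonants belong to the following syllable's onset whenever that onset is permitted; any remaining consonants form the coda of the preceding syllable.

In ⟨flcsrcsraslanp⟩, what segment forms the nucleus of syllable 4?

a

The vowels are c, c, a, a — 4 nuclei, so 4 syllables.
The fourth nucleus (vowel 4 from the left) is /a/.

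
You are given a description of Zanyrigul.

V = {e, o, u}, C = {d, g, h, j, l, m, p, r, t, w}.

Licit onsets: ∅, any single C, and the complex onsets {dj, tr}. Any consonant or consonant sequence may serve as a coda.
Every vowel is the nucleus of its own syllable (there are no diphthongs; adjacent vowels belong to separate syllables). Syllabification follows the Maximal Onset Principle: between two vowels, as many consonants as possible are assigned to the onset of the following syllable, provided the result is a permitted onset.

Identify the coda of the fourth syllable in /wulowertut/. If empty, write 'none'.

Nuclei (vowels): u, o, e, u → 4 syllables.
σ1/σ2 boundary: just /l/ — single C goes to the following onset.
σ2/σ3 boundary: /w/ → onset of the next syllable (single consonants are always licit onsets).
σ3/σ4 boundary: /rt/ — longest licit onset from the right is /t/, leaving /r/ as coda.
Putting it together: wu.lo.wer.tut.
Syllable 4 is /tut/: onset /t/, nucleus /u/, coda /t/.

t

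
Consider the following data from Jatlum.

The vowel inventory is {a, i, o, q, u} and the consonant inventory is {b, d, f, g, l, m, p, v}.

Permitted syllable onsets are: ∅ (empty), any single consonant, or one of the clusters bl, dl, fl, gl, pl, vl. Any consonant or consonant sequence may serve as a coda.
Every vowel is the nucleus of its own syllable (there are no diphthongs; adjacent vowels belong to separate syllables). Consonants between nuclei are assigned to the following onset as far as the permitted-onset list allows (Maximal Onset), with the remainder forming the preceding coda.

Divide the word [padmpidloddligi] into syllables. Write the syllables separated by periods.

padm.pi.dlod.dli.gi

Nuclei (vowels): a, i, o, i, i → 5 syllables.
Between /a/ (V1) and /i/ (V2): /dmp/; trying suffixes from longest down, /p/ is the first permitted one, so coda /dm/ | onset /p/.
Between /i/ (V2) and /o/ (V3): /dl/ is a licit onset in full, so it all attaches to the next syllable.
Between /o/ (V3) and /i/ (V4): /ddl/ splits as /d/ + /dl/ (/dl/ is the longest suffix that is a licit onset).
Between /i/ (V4) and /i/ (V5): /g/ is a single consonant, so it becomes the next onset.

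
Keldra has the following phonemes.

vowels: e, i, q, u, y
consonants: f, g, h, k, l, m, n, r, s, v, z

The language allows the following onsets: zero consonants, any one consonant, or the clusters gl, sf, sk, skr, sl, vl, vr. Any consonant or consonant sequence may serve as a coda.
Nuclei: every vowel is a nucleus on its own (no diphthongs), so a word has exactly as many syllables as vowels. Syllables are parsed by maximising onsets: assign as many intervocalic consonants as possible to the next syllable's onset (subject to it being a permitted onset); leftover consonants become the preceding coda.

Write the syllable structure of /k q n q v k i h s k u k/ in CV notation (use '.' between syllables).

CV.CVC.CVC.CCVC

The vowels are q, q, i, u — 4 nuclei, so 4 syllables.
V1 /q/ – V2 /q/: /n/ → onset of the next syllable (single consonants are always licit onsets).
V2 /q/ – V3 /i/: cluster /vk/ — the longest permitted-onset suffix is /k/; onset = /k/, preceding coda = /v/.
V3 /i/ – V4 /u/: /hsk/; trying suffixes from longest down, /sk/ is the first permitted one, so coda /h/ | onset /sk/.
Syllabification: kq.nqv.kih.skuk.
Mapping each syllable to C/V: /kq/ → CV, /nqv/ → CVC, /kih/ → CVC, /skuk/ → CCVC.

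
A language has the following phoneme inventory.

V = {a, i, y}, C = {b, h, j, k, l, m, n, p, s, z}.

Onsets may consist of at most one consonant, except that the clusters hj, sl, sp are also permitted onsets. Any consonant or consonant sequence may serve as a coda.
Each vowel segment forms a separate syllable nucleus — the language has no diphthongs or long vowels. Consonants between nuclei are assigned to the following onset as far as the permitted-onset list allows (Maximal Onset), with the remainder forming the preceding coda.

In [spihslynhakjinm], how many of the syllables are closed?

4

Vowels present: i, y, a, i; each is a nucleus, giving 4 syllables.
/i…y/ gap (V1→V2): cluster /hsl/ — the longest permitted-onset suffix is /sl/; onset = /sl/, preceding coda = /h/.
/y…a/ gap (V2→V3): /nh/ splits as /n/ + /h/ (/h/ is the longest suffix that is a licit onset).
/a…i/ gap (V3→V4): /kj/ — longest licit onset from the right is /j/, leaving /k/ as coda.
So the parse is spih.slyn.hak.jinm.
Classifying each syllable: /spih/ (closed), /slyn/ (closed), /hak/ (closed), /jinm/ (closed).
Closed syllables: 4.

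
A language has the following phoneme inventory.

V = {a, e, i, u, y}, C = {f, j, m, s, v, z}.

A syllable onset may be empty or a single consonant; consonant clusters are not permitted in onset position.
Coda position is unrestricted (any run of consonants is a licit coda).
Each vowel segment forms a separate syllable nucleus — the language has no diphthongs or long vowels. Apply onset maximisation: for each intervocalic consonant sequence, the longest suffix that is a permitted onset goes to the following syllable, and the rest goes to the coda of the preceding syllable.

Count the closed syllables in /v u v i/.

0

The vowels are u, i — 2 nuclei, so 2 syllables.
Between /u/ (V1) and /i/ (V2): /v/ is a single consonant, so it becomes the next onset.
So the parse is vu.vi.
Classifying each syllable: /vu/ (open), /vi/ (open).
Closed syllables: 0.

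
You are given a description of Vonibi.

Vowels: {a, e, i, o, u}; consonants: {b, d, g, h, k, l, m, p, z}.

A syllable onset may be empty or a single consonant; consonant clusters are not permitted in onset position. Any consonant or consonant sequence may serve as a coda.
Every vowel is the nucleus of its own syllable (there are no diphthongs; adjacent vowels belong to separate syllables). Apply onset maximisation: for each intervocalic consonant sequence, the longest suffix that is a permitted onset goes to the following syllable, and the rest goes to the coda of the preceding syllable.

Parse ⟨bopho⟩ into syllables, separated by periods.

bop.ho

The vowels are o, o — 2 nuclei, so 2 syllables.
Between /o/ (V1) and /o/ (V2): cluster /ph/ — the longest permitted-onset suffix is /h/; onset = /h/, preceding coda = /p/.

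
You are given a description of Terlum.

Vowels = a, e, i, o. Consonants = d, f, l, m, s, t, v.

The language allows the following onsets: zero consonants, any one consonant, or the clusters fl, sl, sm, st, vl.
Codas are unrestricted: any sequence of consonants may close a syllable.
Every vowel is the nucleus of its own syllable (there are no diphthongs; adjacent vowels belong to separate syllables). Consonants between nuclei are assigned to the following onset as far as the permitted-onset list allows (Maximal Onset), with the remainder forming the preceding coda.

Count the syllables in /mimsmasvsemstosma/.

5

The vowels are i, a, e, o, a — 5 nuclei, so 5 syllables.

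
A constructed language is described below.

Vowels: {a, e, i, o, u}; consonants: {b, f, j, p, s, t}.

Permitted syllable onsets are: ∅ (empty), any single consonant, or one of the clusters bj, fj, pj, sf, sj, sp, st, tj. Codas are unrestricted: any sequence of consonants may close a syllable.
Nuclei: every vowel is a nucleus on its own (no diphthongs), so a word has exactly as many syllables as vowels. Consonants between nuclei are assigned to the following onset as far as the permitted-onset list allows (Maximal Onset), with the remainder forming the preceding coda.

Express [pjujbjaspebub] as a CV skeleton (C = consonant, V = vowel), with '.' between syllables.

The vowels are u, a, e, u — 4 nuclei, so 4 syllables.
Between /u/ (V1) and /a/ (V2): /jbj/ splits as /j/ + /bj/ (/bj/ is the longest suffix that is a licit onset).
Between /a/ (V2) and /e/ (V3): cluster /sp/ — /sp/ is itself a permitted onset, so the whole cluster goes right; preceding coda = ∅.
Between /e/ (V3) and /u/ (V4): just /b/ — single C goes to the following onset.
Result: pjuj.bja.spe.bub.
Mapping each syllable to C/V: /pjuj/ → CCVC, /bja/ → CCV, /spe/ → CCV, /bub/ → CVC.

CCVC.CCV.CCV.CVC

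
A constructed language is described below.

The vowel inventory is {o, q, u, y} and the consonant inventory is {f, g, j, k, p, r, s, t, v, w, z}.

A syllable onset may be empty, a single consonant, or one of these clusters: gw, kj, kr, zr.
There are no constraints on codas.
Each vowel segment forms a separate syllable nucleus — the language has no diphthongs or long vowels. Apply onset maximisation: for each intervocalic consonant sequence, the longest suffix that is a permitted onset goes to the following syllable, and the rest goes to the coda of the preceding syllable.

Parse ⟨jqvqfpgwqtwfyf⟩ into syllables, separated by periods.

jq.vqfp.gwqtw.fyf

Vowels present: q, q, q, y; each is a nucleus, giving 4 syllables.
σ1/σ2 boundary: /v/ → onset of the next syllable (single consonants are always licit onsets).
σ2/σ3 boundary: cluster /fpgw/ — the longest permitted-onset suffix is /gw/; onset = /gw/, preceding coda = /fp/.
σ3/σ4 boundary: /twf/; trying suffixes from longest down, /f/ is the first permitted one, so coda /tw/ | onset /f/.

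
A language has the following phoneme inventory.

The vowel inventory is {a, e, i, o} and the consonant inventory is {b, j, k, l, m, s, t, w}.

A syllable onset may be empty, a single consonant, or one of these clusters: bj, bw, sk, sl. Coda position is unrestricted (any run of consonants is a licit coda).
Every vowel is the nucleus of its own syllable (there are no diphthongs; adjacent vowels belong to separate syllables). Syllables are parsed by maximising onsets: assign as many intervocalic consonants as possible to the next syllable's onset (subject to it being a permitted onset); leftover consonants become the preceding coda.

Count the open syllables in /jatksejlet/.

0

Nuclei (vowels): a, e, e → 3 syllables.
σ1/σ2 boundary: cluster /tks/ — the longest permitted-onset suffix is /s/; onset = /s/, preceding coda = /tk/.
σ2/σ3 boundary: /jl/; trying suffixes from longest down, /l/ is the first permitted one, so coda /j/ | onset /l/.
Result: jatk.sej.let.
Classifying each syllable: /jatk/ (closed), /sej/ (closed), /let/ (closed).
Open syllables: 0.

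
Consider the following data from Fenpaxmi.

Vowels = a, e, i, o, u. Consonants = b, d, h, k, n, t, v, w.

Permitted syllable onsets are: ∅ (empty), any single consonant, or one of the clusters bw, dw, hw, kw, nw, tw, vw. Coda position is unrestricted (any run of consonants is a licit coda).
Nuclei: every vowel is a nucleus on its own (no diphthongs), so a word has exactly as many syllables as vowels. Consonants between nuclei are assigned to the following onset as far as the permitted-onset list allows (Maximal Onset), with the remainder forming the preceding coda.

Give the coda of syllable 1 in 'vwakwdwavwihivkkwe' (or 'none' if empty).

kw

The vowels are a, a, i, i, e — 5 nuclei, so 5 syllables.
V1 /a/ – V2 /a/: /kwdw/ splits as /kw/ + /dw/ (/dw/ is the longest suffix that is a licit onset).
V2 /a/ – V3 /i/: /vw/ — entire cluster is a permitted onset → onset /vw/, coda ∅.
V3 /i/ – V4 /i/: just /h/ — single C goes to the following onset.
V4 /i/ – V5 /e/: /vkkw/ — longest licit onset from the right is /kw/, leaving /vk/ as coda.
Putting it together: vwakw.dwa.vwi.hivk.kwe.
Syllable 1 is /vwakw/: onset /vw/, nucleus /a/, coda /kw/.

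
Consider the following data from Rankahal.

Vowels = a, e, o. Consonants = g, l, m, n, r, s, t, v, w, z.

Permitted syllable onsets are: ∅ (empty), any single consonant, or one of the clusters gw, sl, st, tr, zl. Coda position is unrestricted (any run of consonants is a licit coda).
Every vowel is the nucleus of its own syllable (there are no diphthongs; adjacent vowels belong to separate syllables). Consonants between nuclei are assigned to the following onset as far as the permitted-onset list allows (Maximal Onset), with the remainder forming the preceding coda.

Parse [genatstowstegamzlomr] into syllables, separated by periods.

ge.nat.stow.ste.gam.zlomr

Vowels present: e, a, o, e, a, o; each is a nucleus, giving 6 syllables.
V1 /e/ – V2 /a/: /n/ is a single consonant, so it becomes the next onset.
V2 /a/ – V3 /o/: cluster /tst/ — the longest permitted-onset suffix is /st/; onset = /st/, preceding coda = /t/.
V3 /o/ – V4 /e/: /wst/; trying suffixes from longest down, /st/ is the first permitted one, so coda /w/ | onset /st/.
V4 /e/ – V5 /a/: /g/ → onset of the next syllable (single consonants are always licit onsets).
V5 /a/ – V6 /o/: /mzl/ splits as /m/ + /zl/ (/zl/ is the longest suffix that is a licit onset).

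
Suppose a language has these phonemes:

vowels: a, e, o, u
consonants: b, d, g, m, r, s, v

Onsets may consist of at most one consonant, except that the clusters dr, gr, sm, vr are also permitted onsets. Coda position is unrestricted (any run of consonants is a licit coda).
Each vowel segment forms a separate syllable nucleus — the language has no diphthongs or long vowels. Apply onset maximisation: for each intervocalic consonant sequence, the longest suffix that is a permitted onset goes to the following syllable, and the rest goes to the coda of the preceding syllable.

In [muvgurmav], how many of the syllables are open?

0

The vowels are u, u, a — 3 nuclei, so 3 syllables.
σ1/σ2 boundary: /vg/ — longest licit onset from the right is /g/, leaving /v/ as coda.
σ2/σ3 boundary: /rm/ — longest licit onset from the right is /m/, leaving /r/ as coda.
So the parse is muv.gur.mav.
Classifying each syllable: /muv/ (closed), /gur/ (closed), /mav/ (closed).
Open syllables: 0.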